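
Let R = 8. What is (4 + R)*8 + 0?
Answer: 96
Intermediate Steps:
(4 + R)*8 + 0 = (4 + 8)*8 + 0 = 12*8 + 0 = 96 + 0 = 96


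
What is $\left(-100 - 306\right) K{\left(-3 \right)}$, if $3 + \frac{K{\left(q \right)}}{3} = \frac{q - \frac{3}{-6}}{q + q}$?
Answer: $\frac{6293}{2} \approx 3146.5$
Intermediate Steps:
$K{\left(q \right)} = -9 + \frac{3 \left(\frac{1}{2} + q\right)}{2 q}$ ($K{\left(q \right)} = -9 + 3 \frac{q - \frac{3}{-6}}{q + q} = -9 + 3 \frac{q - - \frac{1}{2}}{2 q} = -9 + 3 \left(q + \frac{1}{2}\right) \frac{1}{2 q} = -9 + 3 \left(\frac{1}{2} + q\right) \frac{1}{2 q} = -9 + 3 \frac{\frac{1}{2} + q}{2 q} = -9 + \frac{3 \left(\frac{1}{2} + q\right)}{2 q}$)
$\left(-100 - 306\right) K{\left(-3 \right)} = \left(-100 - 306\right) \frac{3 \left(1 - -30\right)}{4 \left(-3\right)} = - 406 \cdot \frac{3}{4} \left(- \frac{1}{3}\right) \left(1 + 30\right) = - 406 \cdot \frac{3}{4} \left(- \frac{1}{3}\right) 31 = \left(-406\right) \left(- \frac{31}{4}\right) = \frac{6293}{2}$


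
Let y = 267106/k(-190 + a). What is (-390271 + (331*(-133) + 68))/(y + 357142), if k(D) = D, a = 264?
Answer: -5355454/4449269 ≈ -1.2037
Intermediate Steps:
y = 133553/37 (y = 267106/(-190 + 264) = 267106/74 = 267106*(1/74) = 133553/37 ≈ 3609.5)
(-390271 + (331*(-133) + 68))/(y + 357142) = (-390271 + (331*(-133) + 68))/(133553/37 + 357142) = (-390271 + (-44023 + 68))/(13347807/37) = (-390271 - 43955)*(37/13347807) = -434226*37/13347807 = -5355454/4449269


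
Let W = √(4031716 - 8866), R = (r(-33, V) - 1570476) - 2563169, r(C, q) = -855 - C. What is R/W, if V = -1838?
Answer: -4134467*√160914/804570 ≈ -2061.4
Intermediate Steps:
R = -4134467 (R = ((-855 - 1*(-33)) - 1570476) - 2563169 = ((-855 + 33) - 1570476) - 2563169 = (-822 - 1570476) - 2563169 = -1571298 - 2563169 = -4134467)
W = 5*√160914 (W = √4022850 = 5*√160914 ≈ 2005.7)
R/W = -4134467*√160914/804570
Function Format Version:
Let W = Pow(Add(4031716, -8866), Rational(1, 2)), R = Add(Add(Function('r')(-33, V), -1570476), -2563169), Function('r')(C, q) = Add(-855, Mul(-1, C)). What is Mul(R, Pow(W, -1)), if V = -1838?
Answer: Mul(Rational(-4134467, 804570), Pow(160914, Rational(1, 2))) ≈ -2061.4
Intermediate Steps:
R = -4134467 (R = Add(Add(Add(-855, Mul(-1, -33)), -1570476), -2563169) = Add(Add(Add(-855, 33), -1570476), -2563169) = Add(Add(-822, -1570476), -2563169) = Add(-1571298, -2563169) = -4134467)
W = Mul(5, Pow(160914, Rational(1, 2))) (W = Pow(4022850, Rational(1, 2)) = Mul(5, Pow(160914, Rational(1, 2))) ≈ 2005.7)
Mul(R, Pow(W, -1)) = Mul(-4134467, Pow(Mul(5, Pow(160914, Rational(1, 2))), -1)) = Mul(-4134467, Mul(Rational(1, 804570), Pow(160914, Rational(1, 2)))) = Mul(Rational(-4134467, 804570), Pow(160914, Rational(1, 2)))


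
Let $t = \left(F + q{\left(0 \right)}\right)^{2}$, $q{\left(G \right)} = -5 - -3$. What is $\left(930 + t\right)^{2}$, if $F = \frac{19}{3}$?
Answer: $\frac{72914521}{81} \approx 9.0018 \cdot 10^{5}$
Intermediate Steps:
$q{\left(G \right)} = -2$ ($q{\left(G \right)} = -5 + 3 = -2$)
$F = \frac{19}{3}$ ($F = 19 \cdot \frac{1}{3} = \frac{19}{3} \approx 6.3333$)
$t = \frac{169}{9}$ ($t = \left(\frac{19}{3} - 2\right)^{2} = \left(\frac{13}{3}\right)^{2} = \frac{169}{9} \approx 18.778$)
$\left(930 + t\right)^{2} = \left(930 + \frac{169}{9}\right)^{2} = \left(\frac{8539}{9}\right)^{2} = \frac{72914521}{81}$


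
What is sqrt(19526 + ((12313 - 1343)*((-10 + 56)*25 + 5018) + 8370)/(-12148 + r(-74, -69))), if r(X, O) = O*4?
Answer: sqrt(135825142391)/3106 ≈ 118.66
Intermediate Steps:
r(X, O) = 4*O
sqrt(19526 + ((12313 - 1343)*((-10 + 56)*25 + 5018) + 8370)/(-12148 + r(-74, -69))) = sqrt(19526 + ((12313 - 1343)*((-10 + 56)*25 + 5018) + 8370)/(-12148 + 4*(-69))) = sqrt(19526 + (10970*(46*25 + 5018) + 8370)/(-12148 - 276)) = sqrt(19526 + (10970*(1150 + 5018) + 8370)/(-12424)) = sqrt(19526 + (10970*6168 + 8370)*(-1/12424)) = sqrt(19526 + (67662960 + 8370)*(-1/12424)) = sqrt(19526 + 67671330*(-1/12424)) = sqrt(19526 - 33835665/6212) = sqrt(87459847/6212) = sqrt(135825142391)/3106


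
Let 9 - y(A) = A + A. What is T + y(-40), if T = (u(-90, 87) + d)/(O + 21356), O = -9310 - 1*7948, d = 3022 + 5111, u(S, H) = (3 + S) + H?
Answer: 124285/1366 ≈ 90.985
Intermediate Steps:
u(S, H) = 3 + H + S
d = 8133
O = -17258 (O = -9310 - 7948 = -17258)
y(A) = 9 - 2*A (y(A) = 9 - (A + A) = 9 - 2*A)
T = 2711/1366 (T = ((3 + 87 - 90) + 8133)/(-17258 + 21356) = (0 + 8133)/4098 = 8133*(1/4098) = 2711/1366 ≈ 1.9846)
T + y(-40) = 2711/1366 + (9 - 2*(-40)) = 2711/1366 + (9 + 80) = 2711/1366 + 89 = 124285/1366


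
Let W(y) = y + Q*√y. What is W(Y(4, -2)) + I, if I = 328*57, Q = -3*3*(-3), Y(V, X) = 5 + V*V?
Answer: 18717 + 27*√21 ≈ 18841.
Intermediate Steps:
Y(V, X) = 5 + V²
Q = 27 (Q = -9*(-3) = 27)
I = 18696
W(y) = y + 27*√y
W(Y(4, -2)) + I = ((5 + 4²) + 27*√(5 + 4²)) + 18696 = ((5 + 16) + 27*√(5 + 16)) + 18696 = (21 + 27*√21) + 18696 = 18717 + 27*√21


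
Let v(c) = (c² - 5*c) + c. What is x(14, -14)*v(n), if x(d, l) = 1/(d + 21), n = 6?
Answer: 12/35 ≈ 0.34286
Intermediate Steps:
x(d, l) = 1/(21 + d)
v(c) = c² - 4*c
x(14, -14)*v(n) = (6*(-4 + 6))/(21 + 14) = (6*2)/35 = (1/35)*12 = 12/35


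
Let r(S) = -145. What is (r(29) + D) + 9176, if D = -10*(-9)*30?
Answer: 11731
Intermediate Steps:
D = 2700 (D = 90*30 = 2700)
(r(29) + D) + 9176 = (-145 + 2700) + 9176 = 2555 + 9176 = 11731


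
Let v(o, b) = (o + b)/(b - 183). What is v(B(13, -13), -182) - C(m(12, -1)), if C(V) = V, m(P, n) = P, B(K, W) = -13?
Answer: -837/73 ≈ -11.466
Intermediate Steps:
v(o, b) = (b + o)/(-183 + b)
v(B(13, -13), -182) - C(m(12, -1)) = (-182 - 13)/(-183 - 182) - 1*12 = -195/(-365) - 12 = -1/365*(-195) - 12 = 39/73 - 12 = -837/73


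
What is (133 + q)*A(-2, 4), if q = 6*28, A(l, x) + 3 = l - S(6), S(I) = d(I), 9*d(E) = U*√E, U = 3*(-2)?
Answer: -1505 + 602*√6/3 ≈ -1013.5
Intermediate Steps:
U = -6
d(E) = -2*√E/3 (d(E) = (-6*√E)/9 = -2*√E/3)
S(I) = -2*√I/3
A(l, x) = -3 + l + 2*√6/3 (A(l, x) = -3 + (l - (-2)*√6/3) = -3 + (l + 2*√6/3) = -3 + l + 2*√6/3)
q = 168
(133 + q)*A(-2, 4) = (133 + 168)*(-3 - 2 + 2*√6/3) = 301*(-5 + 2*√6/3) = -1505 + 602*√6/3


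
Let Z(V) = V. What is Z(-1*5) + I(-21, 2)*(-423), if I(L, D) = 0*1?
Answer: -5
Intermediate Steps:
I(L, D) = 0
Z(-1*5) + I(-21, 2)*(-423) = -1*5 + 0*(-423) = -5 + 0 = -5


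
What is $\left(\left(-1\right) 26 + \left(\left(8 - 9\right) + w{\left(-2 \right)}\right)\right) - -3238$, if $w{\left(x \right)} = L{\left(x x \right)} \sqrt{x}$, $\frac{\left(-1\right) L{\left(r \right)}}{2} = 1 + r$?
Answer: $3211 - 10 i \sqrt{2} \approx 3211.0 - 14.142 i$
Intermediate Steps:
$L{\left(r \right)} = -2 - 2 r$ ($L{\left(r \right)} = - 2 \left(1 + r\right) = -2 - 2 r$)
$w{\left(x \right)} = \sqrt{x} \left(-2 - 2 x^{2}\right)$ ($w{\left(x \right)} = \left(-2 - 2 x x\right) \sqrt{x} = \left(-2 - 2 x^{2}\right) \sqrt{x} = \sqrt{x} \left(-2 - 2 x^{2}\right)$)
$\left(\left(-1\right) 26 + \left(\left(8 - 9\right) + w{\left(-2 \right)}\right)\right) - -3238 = \left(\left(-1\right) 26 + \left(\left(8 - 9\right) + 2 \sqrt{-2} \left(-1 - \left(-2\right)^{2}\right)\right)\right) - -3238 = \left(-26 - \left(1 - 2 i \sqrt{2} \left(-1 - 4\right)\right)\right) + 3238 = \left(-26 - \left(1 - 2 i \sqrt{2} \left(-5\right)\right)\right) + 3238 = \left(-26 - \left(1 + 10 i \sqrt{2}\right)\right) + 3238 = \left(-27 - 10 i \sqrt{2}\right) + 3238 = 3211 - 10 i \sqrt{2}$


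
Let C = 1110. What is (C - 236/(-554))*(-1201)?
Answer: -369413188/277 ≈ -1.3336e+6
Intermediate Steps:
(C - 236/(-554))*(-1201) = (1110 - 236/(-554))*(-1201) = (1110 - 236*(-1/554))*(-1201) = (1110 + 118/277)*(-1201) = (307588/277)*(-1201) = -369413188/277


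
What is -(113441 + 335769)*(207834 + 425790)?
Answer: -284630237040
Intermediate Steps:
-(113441 + 335769)*(207834 + 425790) = -449210*633624 = -1*284630237040 = -284630237040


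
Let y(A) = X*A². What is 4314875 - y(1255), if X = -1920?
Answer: 3028362875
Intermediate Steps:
y(A) = -1920*A²
4314875 - y(1255) = 4314875 - (-1920)*1255² = 4314875 - (-1920)*1575025 = 4314875 - 1*(-3024048000) = 4314875 + 3024048000 = 3028362875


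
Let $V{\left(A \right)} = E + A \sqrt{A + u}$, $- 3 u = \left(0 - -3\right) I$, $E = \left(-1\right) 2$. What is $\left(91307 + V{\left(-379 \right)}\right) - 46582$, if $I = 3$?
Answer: $44723 - 379 i \sqrt{382} \approx 44723.0 - 7407.5 i$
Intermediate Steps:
$E = -2$
$u = -3$ ($u = - \frac{\left(0 - -3\right) 3}{3} = - \frac{\left(0 + 3\right) 3}{3} = - \frac{3 \cdot 3}{3} = \left(- \frac{1}{3}\right) 9 = -3$)
$V{\left(A \right)} = -2 + A \sqrt{-3 + A}$ ($V{\left(A \right)} = -2 + A \sqrt{A - 3} = -2 + A \sqrt{-3 + A}$)
$\left(91307 + V{\left(-379 \right)}\right) - 46582 = \left(91307 - \left(2 + 379 \sqrt{-3 - 379}\right)\right) - 46582 = \left(91307 - \left(2 + 379 \sqrt{-382}\right)\right) - 46582 = \left(91307 - \left(2 + 379 i \sqrt{382}\right)\right) - 46582 = \left(91305 - 379 i \sqrt{382}\right) - 46582 = 44723 - 379 i \sqrt{382}$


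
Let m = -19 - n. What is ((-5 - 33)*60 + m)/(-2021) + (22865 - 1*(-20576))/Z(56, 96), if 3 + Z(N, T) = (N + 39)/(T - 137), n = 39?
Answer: -3599055017/440578 ≈ -8168.9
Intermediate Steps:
Z(N, T) = -3 + (39 + N)/(-137 + T) (Z(N, T) = -3 + (N + 39)/(T - 137) = -3 + (39 + N)/(-137 + T))
m = -58 (m = -19 - 1*39 = -19 - 39 = -58)
((-5 - 33)*60 + m)/(-2021) + (22865 - 1*(-20576))/Z(56, 96) = ((-5 - 33)*60 - 58)/(-2021) + (22865 - 1*(-20576))/(((450 + 56 - 3*96)/(-137 + 96))) = (-38*60 - 58)*(-1/2021) + (22865 + 20576)/(((450 + 56 - 288)/(-41))) = (-2280 - 58)*(-1/2021) + 43441/((-1/41*218)) = -2338*(-1/2021) + 43441/(-218/41) = 2338/2021 + 43441*(-41/218) = 2338/2021 - 1781081/218 = -3599055017/440578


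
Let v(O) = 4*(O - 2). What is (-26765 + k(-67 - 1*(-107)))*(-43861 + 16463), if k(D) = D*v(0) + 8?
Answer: 741855646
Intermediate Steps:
v(O) = -8 + 4*O (v(O) = 4*(-2 + O) = -8 + 4*O)
k(D) = 8 - 8*D (k(D) = D*(-8 + 4*0) + 8 = D*(-8 + 0) + 8 = D*(-8) + 8 = -8*D + 8 = 8 - 8*D)
(-26765 + k(-67 - 1*(-107)))*(-43861 + 16463) = (-26765 + (8 - 8*(-67 - 1*(-107))))*(-43861 + 16463) = (-26765 + (8 - 8*(-67 + 107)))*(-27398) = (-26765 + (8 - 8*40))*(-27398) = (-26765 + (8 - 320))*(-27398) = (-26765 - 312)*(-27398) = -27077*(-27398) = 741855646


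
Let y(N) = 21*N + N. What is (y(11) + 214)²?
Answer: 207936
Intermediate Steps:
y(N) = 22*N
(y(11) + 214)² = (22*11 + 214)² = (242 + 214)² = 456² = 207936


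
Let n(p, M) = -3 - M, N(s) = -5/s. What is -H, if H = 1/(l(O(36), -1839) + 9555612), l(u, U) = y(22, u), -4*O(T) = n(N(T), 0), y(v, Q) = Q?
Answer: -4/38222451 ≈ -1.0465e-7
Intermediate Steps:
O(T) = 3/4 (O(T) = -(-3 - 1*0)/4 = -(-3 + 0)/4 = -1/4*(-3) = 3/4)
l(u, U) = u
H = 4/38222451 (H = 1/(3/4 + 9555612) = 1/(38222451/4) = 4/38222451 ≈ 1.0465e-7)
-H = -1*4/38222451 = -4/38222451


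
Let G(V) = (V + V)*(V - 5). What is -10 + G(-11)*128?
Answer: 45046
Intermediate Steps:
G(V) = 2*V*(-5 + V) (G(V) = (2*V)*(-5 + V) = 2*V*(-5 + V))
-10 + G(-11)*128 = -10 + (2*(-11)*(-5 - 11))*128 = -10 + (2*(-11)*(-16))*128 = -10 + 352*128 = -10 + 45056 = 45046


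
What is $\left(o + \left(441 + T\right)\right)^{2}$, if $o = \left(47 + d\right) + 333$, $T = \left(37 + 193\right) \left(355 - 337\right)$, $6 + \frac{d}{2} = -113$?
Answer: $22306729$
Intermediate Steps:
$d = -238$ ($d = -12 + 2 \left(-113\right) = -12 - 226 = -238$)
$T = 4140$ ($T = 230 \cdot 18 = 4140$)
$o = 142$ ($o = \left(47 - 238\right) + 333 = -191 + 333 = 142$)
$\left(o + \left(441 + T\right)\right)^{2} = \left(142 + \left(441 + 4140\right)\right)^{2} = \left(142 + 4581\right)^{2} = 4723^{2} = 22306729$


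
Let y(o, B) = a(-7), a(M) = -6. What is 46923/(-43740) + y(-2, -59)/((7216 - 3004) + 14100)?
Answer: -2984432/2781135 ≈ -1.0731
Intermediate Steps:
y(o, B) = -6
46923/(-43740) + y(-2, -59)/((7216 - 3004) + 14100) = 46923/(-43740) - 6/((7216 - 3004) + 14100) = 46923*(-1/43740) - 6/(4212 + 14100) = -15641/14580 - 6/18312 = -15641/14580 - 6*1/18312 = -15641/14580 - 1/3052 = -2984432/2781135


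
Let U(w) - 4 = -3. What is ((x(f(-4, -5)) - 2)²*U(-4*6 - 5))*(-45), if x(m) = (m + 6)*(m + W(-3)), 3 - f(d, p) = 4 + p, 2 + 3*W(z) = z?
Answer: -20480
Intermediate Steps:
W(z) = -⅔ + z/3
f(d, p) = -1 - p (f(d, p) = 3 - (4 + p) = 3 + (-4 - p) = -1 - p)
x(m) = (6 + m)*(-5/3 + m) (x(m) = (m + 6)*(m + (-⅔ + (⅓)*(-3))) = (6 + m)*(m + (-⅔ - 1)) = (6 + m)*(m - 5/3) = (6 + m)*(-5/3 + m))
U(w) = 1 (U(w) = 4 - 3 = 1)
((x(f(-4, -5)) - 2)²*U(-4*6 - 5))*(-45) = (((-10 + (-1 - 1*(-5))² + 13*(-1 - 1*(-5))/3) - 2)²*1)*(-45) = (((-10 + (-1 + 5)² + 13*(-1 + 5)/3) - 2)²*1)*(-45) = (((-10 + 4² + (13/3)*4) - 2)²*1)*(-45) = (((-10 + 16 + 52/3) - 2)²*1)*(-45) = ((70/3 - 2)²*1)*(-45) = ((64/3)²*1)*(-45) = ((4096/9)*1)*(-45) = (4096/9)*(-45) = -20480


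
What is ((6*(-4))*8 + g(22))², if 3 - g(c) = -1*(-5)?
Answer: 37636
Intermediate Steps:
g(c) = -2 (g(c) = 3 - (-1)*(-5) = 3 - 1*5 = 3 - 5 = -2)
((6*(-4))*8 + g(22))² = ((6*(-4))*8 - 2)² = (-24*8 - 2)² = (-192 - 2)² = (-194)² = 37636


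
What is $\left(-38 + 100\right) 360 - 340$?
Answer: $21980$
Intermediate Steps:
$\left(-38 + 100\right) 360 - 340 = 62 \cdot 360 - 340 = 22320 - 340 = 21980$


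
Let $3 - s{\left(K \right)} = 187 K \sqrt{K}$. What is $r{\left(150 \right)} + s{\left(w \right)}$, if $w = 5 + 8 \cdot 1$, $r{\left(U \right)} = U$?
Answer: $153 - 2431 \sqrt{13} \approx -8612.1$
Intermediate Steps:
$w = 13$ ($w = 5 + 8 = 13$)
$s{\left(K \right)} = 3 - 187 K^{\frac{3}{2}}$ ($s{\left(K \right)} = 3 - 187 K \sqrt{K} = 3 - 187 K^{\frac{3}{2}}$)
$r{\left(150 \right)} + s{\left(w \right)} = 150 + \left(3 - 187 \cdot 13^{\frac{3}{2}}\right) = 150 + \left(3 - 187 \cdot 13 \sqrt{13}\right) = 150 + \left(3 - 2431 \sqrt{13}\right) = 153 - 2431 \sqrt{13}$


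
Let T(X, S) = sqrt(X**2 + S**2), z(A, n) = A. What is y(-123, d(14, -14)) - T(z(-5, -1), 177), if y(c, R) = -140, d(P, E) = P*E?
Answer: -140 - sqrt(31354) ≈ -317.07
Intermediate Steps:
d(P, E) = E*P
T(X, S) = sqrt(S**2 + X**2)
y(-123, d(14, -14)) - T(z(-5, -1), 177) = -140 - sqrt(177**2 + (-5)**2) = -140 - sqrt(31329 + 25) = -140 - sqrt(31354)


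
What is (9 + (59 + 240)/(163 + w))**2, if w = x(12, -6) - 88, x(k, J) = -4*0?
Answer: 948676/5625 ≈ 168.65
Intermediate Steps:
x(k, J) = 0
w = -88 (w = 0 - 88 = -88)
(9 + (59 + 240)/(163 + w))**2 = (9 + (59 + 240)/(163 - 88))**2 = (9 + 299/75)**2 = (974/75)**2 = 948676/5625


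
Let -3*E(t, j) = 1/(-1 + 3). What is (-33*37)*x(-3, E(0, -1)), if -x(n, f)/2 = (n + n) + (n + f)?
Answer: -22385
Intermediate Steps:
E(t, j) = -⅙ (E(t, j) = -1/(3*(-1 + 3)) = -⅓/2 = -⅓*½ = -⅙)
x(n, f) = -6*n - 2*f (x(n, f) = -2*((n + n) + (n + f)) = -2*(2*n + (f + n)) = -2*(f + 3*n) = -6*n - 2*f)
(-33*37)*x(-3, E(0, -1)) = (-33*37)*(-6*(-3) - 2*(-⅙)) = -1221*(18 + ⅓) = -1221*55/3 = -22385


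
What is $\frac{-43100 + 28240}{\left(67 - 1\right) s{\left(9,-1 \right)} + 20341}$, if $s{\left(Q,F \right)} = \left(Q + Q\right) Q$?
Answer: $- \frac{14860}{31033} \approx -0.47885$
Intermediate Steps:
$s{\left(Q,F \right)} = 2 Q^{2}$ ($s{\left(Q,F \right)} = 2 Q Q = 2 Q^{2}$)
$\frac{-43100 + 28240}{\left(67 - 1\right) s{\left(9,-1 \right)} + 20341} = \frac{-43100 + 28240}{\left(67 - 1\right) 2 \cdot 9^{2} + 20341} = - \frac{14860}{66 \cdot 2 \cdot 81 + 20341} = - \frac{14860}{66 \cdot 162 + 20341} = - \frac{14860}{10692 + 20341} = - \frac{14860}{31033}$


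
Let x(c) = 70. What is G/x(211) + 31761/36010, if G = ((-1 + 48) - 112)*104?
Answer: -24120433/252070 ≈ -95.689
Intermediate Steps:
G = -6760 (G = (47 - 112)*104 = -65*104 = -6760)
G/x(211) + 31761/36010 = -6760/70 + 31761/36010 = -6760*1/70 + 31761*(1/36010) = -676/7 + 31761/36010 = -24120433/252070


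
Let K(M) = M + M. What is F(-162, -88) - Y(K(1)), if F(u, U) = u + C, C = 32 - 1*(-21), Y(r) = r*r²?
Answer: -117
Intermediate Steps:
K(M) = 2*M
Y(r) = r³
C = 53 (C = 32 + 21 = 53)
F(u, U) = 53 + u (F(u, U) = u + 53 = 53 + u)
F(-162, -88) - Y(K(1)) = (53 - 162) - (2*1)³ = -109 - 1*2³ = -109 - 1*8 = -109 - 8 = -117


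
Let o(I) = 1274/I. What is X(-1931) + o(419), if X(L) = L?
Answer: -807815/419 ≈ -1928.0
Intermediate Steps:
X(-1931) + o(419) = -1931 + 1274/419 = -807815/419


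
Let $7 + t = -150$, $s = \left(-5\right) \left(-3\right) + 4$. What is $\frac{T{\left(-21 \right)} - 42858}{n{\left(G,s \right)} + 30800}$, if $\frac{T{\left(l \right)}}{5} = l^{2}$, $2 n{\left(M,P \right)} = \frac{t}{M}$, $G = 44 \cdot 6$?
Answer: $- \frac{21464784}{16262243} \approx -1.3199$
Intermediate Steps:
$s = 19$ ($s = 15 + 4 = 19$)
$t = -157$ ($t = -7 - 150 = -157$)
$G = 264$
$n{\left(M,P \right)} = - \frac{157}{2 M}$ ($n{\left(M,P \right)} = \frac{\left(-157\right) \frac{1}{M}}{2} = - \frac{157}{2 M}$)
$T{\left(l \right)} = 5 l^{2}$
$\frac{T{\left(-21 \right)} - 42858}{n{\left(G,s \right)} + 30800} = \frac{5 \left(-21\right)^{2} - 42858}{- \frac{157}{2 \cdot 264} + 30800} = \frac{5 \cdot 441 - 42858}{\left(- \frac{157}{2}\right) \frac{1}{264} + 30800} = \frac{2205 - 42858}{- \frac{157}{528} + 30800} = - \frac{40653}{\frac{16262243}{528}} = \left(-40653\right) \frac{528}{16262243} = - \frac{21464784}{16262243}$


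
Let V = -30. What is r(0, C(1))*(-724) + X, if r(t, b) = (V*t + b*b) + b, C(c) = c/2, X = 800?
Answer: 257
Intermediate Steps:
C(c) = c/2 (C(c) = c*(½) = c/2)
r(t, b) = b + b² - 30*t (r(t, b) = (-30*t + b*b) + b = (-30*t + b²) + b = (b² - 30*t) + b = b + b² - 30*t)
r(0, C(1))*(-724) + X = ((½)*1 + ((½)*1)² - 30*0)*(-724) + 800 = (½ + (½)² + 0)*(-724) + 800 = (½ + ¼ + 0)*(-724) + 800 = (¾)*(-724) + 800 = -543 + 800 = 257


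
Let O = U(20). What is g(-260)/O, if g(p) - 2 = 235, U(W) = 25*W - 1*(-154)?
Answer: 79/218 ≈ 0.36239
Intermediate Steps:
U(W) = 154 + 25*W (U(W) = 25*W + 154 = 154 + 25*W)
O = 654 (O = 154 + 25*20 = 154 + 500 = 654)
g(p) = 237 (g(p) = 2 + 235 = 237)
g(-260)/O = 237/654 = 237*(1/654) = 79/218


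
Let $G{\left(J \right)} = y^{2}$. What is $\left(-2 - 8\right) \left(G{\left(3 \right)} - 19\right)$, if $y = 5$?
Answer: $-60$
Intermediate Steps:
$G{\left(J \right)} = 25$ ($G{\left(J \right)} = 5^{2} = 25$)
$\left(-2 - 8\right) \left(G{\left(3 \right)} - 19\right) = \left(-2 - 8\right) \left(25 - 19\right) = \left(-2 - 8\right) 6 = \left(-10\right) 6 = -60$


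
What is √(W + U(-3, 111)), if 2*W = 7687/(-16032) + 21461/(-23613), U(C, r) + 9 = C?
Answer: I*√12633381178356819/31546968 ≈ 3.5629*I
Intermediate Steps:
U(C, r) = -9 + C
W = -175191961/252375744 (W = (7687/(-16032) + 21461/(-23613))/2 = (7687*(-1/16032) + 21461*(-1/23613))/2 = (-7687/16032 - 21461/23613)/2 = (½)*(-175191961/126187872) = -175191961/252375744 ≈ -0.69417)
√(W + U(-3, 111)) = √(-175191961/252375744 + (-9 - 3)) = √(-175191961/252375744 - 12) = √(-3203700889/252375744) = I*√12633381178356819/31546968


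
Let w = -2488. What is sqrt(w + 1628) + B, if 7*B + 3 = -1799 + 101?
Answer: -243 + 2*I*sqrt(215) ≈ -243.0 + 29.326*I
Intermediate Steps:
B = -243 (B = -3/7 + (-1799 + 101)/7 = -3/7 + (1/7)*(-1698) = -3/7 - 1698/7 = -243)
sqrt(w + 1628) + B = sqrt(-2488 + 1628) - 243 = sqrt(-860) - 243 = 2*I*sqrt(215) - 243 = -243 + 2*I*sqrt(215)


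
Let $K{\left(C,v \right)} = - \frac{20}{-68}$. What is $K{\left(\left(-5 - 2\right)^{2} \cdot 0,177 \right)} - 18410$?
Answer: $- \frac{312965}{17} \approx -18410.0$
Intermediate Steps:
$K{\left(C,v \right)} = \frac{5}{17}$ ($K{\left(C,v \right)} = \left(-20\right) \left(- \frac{1}{68}\right) = \frac{5}{17}$)
$K{\left(\left(-5 - 2\right)^{2} \cdot 0,177 \right)} - 18410 = \frac{5}{17} - 18410 = - \frac{312965}{17}$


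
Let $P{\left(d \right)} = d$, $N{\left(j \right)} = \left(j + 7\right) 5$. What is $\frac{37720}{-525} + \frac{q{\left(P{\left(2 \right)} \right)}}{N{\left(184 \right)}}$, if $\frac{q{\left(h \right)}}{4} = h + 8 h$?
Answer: $- \frac{1439392}{20055} \approx -71.772$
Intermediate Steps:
$N{\left(j \right)} = 35 + 5 j$ ($N{\left(j \right)} = \left(7 + j\right) 5 = 35 + 5 j$)
$q{\left(h \right)} = 36 h$ ($q{\left(h \right)} = 4 \left(h + 8 h\right) = 4 \cdot 9 h = 36 h$)
$\frac{37720}{-525} + \frac{q{\left(P{\left(2 \right)} \right)}}{N{\left(184 \right)}} = \frac{37720}{-525} + \frac{36 \cdot 2}{35 + 5 \cdot 184} = 37720 \left(- \frac{1}{525}\right) + \frac{72}{35 + 920} = - \frac{7544}{105} + \frac{72}{955} = - \frac{1439392}{20055}$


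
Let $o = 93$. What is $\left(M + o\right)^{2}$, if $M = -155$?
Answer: $3844$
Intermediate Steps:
$\left(M + o\right)^{2} = \left(-155 + 93\right)^{2} = \left(-62\right)^{2} = 3844$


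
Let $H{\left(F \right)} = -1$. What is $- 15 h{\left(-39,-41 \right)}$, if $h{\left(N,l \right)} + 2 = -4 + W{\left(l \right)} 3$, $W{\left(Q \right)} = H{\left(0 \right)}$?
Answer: $135$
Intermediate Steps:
$W{\left(Q \right)} = -1$
$h{\left(N,l \right)} = -9$ ($h{\left(N,l \right)} = -2 - 7 = -9$)
$- 15 h{\left(-39,-41 \right)} = \left(-15\right) \left(-9\right) = 135$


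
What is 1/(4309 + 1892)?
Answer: 1/6201 ≈ 0.00016126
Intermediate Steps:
1/(4309 + 1892) = 1/6201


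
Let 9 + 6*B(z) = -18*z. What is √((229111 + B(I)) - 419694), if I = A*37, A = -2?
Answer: 5*I*√30458/2 ≈ 436.31*I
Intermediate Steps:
I = -74 (I = -2*37 = -74)
B(z) = -3/2 - 3*z (B(z) = -3/2 + (-18*z)/6 = -3/2 - 3*z)
√((229111 + B(I)) - 419694) = √((229111 + (-3/2 - 3*(-74))) - 419694) = √((229111 + (-3/2 + 222)) - 419694) = √((229111 + 441/2) - 419694) = √(458663/2 - 419694) = √(-380725/2) = 5*I*√30458/2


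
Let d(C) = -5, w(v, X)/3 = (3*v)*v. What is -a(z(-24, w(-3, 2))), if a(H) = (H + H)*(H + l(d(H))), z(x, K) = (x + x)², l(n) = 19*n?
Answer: -10179072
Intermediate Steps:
w(v, X) = 9*v² (w(v, X) = 3*((3*v)*v) = 3*(3*v²) = 9*v²)
z(x, K) = 4*x² (z(x, K) = (2*x)² = 4*x²)
a(H) = 2*H*(-95 + H) (a(H) = (H + H)*(H + 19*(-5)) = (2*H)*(H - 95) = (2*H)*(-95 + H) = 2*H*(-95 + H))
-a(z(-24, w(-3, 2))) = -2*4*(-24)²*(-95 + 4*(-24)²) = -2*4*576*(-95 + 4*576) = -2*2304*(-95 + 2304) = -2*2304*2209 = -1*10179072 = -10179072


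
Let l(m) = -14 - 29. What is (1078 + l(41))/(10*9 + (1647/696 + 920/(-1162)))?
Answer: 139509720/12343529 ≈ 11.302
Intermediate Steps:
l(m) = -43
(1078 + l(41))/(10*9 + (1647/696 + 920/(-1162))) = (1078 - 43)/(10*9 + (1647/696 + 920/(-1162))) = 1035/(90 + (1647*(1/696) + 920*(-1/1162))) = 1035/(90 + (549/232 - 460/581)) = 1035/(90 + 212249/134792) = 1035/(12343529/134792) = 1035*(134792/12343529) = 139509720/12343529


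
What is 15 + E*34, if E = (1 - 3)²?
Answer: 151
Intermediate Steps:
E = 4 (E = (-2)² = 4)
15 + E*34 = 15 + 4*34 = 15 + 136 = 151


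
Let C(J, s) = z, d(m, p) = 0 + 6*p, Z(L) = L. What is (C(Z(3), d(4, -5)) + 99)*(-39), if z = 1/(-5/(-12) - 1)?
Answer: -26559/7 ≈ -3794.1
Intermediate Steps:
d(m, p) = 6*p
z = -12/7 (z = 1/(-5*(-1/12) - 1) = 1/(5/12 - 1) = 1/(-7/12) = -12/7 ≈ -1.7143)
C(J, s) = -12/7
(C(Z(3), d(4, -5)) + 99)*(-39) = (-12/7 + 99)*(-39) = (681/7)*(-39) = -26559/7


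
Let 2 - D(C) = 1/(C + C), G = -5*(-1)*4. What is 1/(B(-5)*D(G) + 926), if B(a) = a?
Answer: 8/7329 ≈ 0.0010916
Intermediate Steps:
G = 20 (G = 5*4 = 20)
D(C) = 2 - 1/(2*C) (D(C) = 2 - 1/(C + C) = 2 - 1/(2*C))
1/(B(-5)*D(G) + 926) = 1/(-5*(2 - ½/20) + 926) = 1/(-5*(2 - ½*1/20) + 926) = 1/(-5*(2 - 1/40) + 926) = 1/(-5*79/40 + 926) = 1/(-79/8 + 926) = 1/(7329/8) = 8/7329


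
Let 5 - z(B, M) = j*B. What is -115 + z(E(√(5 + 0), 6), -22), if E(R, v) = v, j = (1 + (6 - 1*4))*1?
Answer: -128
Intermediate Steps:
j = 3 (j = (1 + (6 - 4))*1 = (1 + 2)*1 = 3*1 = 3)
z(B, M) = 5 - 3*B
-115 + z(E(√(5 + 0), 6), -22) = -115 + (5 - 3*6) = -115 + (5 - 18) = -115 - 13 = -128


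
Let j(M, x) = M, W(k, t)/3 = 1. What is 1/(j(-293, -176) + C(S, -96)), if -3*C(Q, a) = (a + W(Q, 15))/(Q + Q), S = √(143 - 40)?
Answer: -120716/35368827 - 62*√103/35368827 ≈ -0.0034309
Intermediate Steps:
W(k, t) = 3 (W(k, t) = 3*1 = 3)
S = √103 ≈ 10.149
C(Q, a) = -(3 + a)/(6*Q) (C(Q, a) = -(a + 3)/(3*(Q + Q)) = -(3 + a)/(3*(2*Q)) = -(3 + a)*1/(2*Q)/3 = -(3 + a)/(6*Q))
1/(j(-293, -176) + C(S, -96)) = 1/(-293 + (-3 - 1*(-96))/(6*(√103))) = 1/(-293 + (√103/103)*(-3 + 96)/6) = 1/(-293 + (⅙)*(√103/103)*93) = 1/(-293 + 31*√103/206)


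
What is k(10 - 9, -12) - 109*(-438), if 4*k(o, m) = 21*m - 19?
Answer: 190697/4 ≈ 47674.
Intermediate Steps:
k(o, m) = -19/4 + 21*m/4 (k(o, m) = (21*m - 19)/4 = (-19 + 21*m)/4 = -19/4 + 21*m/4)
k(10 - 9, -12) - 109*(-438) = (-19/4 + (21/4)*(-12)) - 109*(-438) = (-19/4 - 63) + 47742 = -271/4 + 47742 = 190697/4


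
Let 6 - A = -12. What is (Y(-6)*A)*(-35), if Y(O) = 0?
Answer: 0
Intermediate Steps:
A = 18 (A = 6 - 1*(-12) = 6 + 12 = 18)
(Y(-6)*A)*(-35) = (0*18)*(-35) = 0*(-35) = 0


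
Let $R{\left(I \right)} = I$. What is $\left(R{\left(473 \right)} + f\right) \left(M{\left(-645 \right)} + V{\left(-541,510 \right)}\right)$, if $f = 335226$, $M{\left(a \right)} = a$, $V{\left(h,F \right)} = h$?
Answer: $-398139014$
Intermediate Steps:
$\left(R{\left(473 \right)} + f\right) \left(M{\left(-645 \right)} + V{\left(-541,510 \right)}\right) = \left(473 + 335226\right) \left(-645 - 541\right) = 335699 \left(-1186\right) = -398139014$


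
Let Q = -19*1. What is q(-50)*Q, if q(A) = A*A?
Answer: -47500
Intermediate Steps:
Q = -19
q(A) = A²
q(-50)*Q = (-50)²*(-19) = 2500*(-19) = -47500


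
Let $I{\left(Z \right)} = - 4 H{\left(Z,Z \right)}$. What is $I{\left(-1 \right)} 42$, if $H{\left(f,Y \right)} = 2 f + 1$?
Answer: $168$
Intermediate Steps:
$H{\left(f,Y \right)} = 1 + 2 f$
$I{\left(Z \right)} = -4 - 8 Z$ ($I{\left(Z \right)} = - 4 \left(1 + 2 Z\right) = -4 - 8 Z$)
$I{\left(-1 \right)} 42 = \left(-4 - -8\right) 42 = \left(-4 + 8\right) 42 = 4 \cdot 42 = 168$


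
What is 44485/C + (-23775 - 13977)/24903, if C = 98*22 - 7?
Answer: 48889567/2548407 ≈ 19.184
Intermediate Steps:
C = 2149 (C = 2156 - 7 = 2149)
44485/C + (-23775 - 13977)/24903 = 44485/2149 + (-23775 - 13977)/24903 = 44485*(1/2149) - 37752*1/24903 = 6355/307 - 12584/8301 = 48889567/2548407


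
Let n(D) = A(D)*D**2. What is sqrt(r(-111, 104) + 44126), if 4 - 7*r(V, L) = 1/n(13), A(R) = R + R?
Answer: sqrt(247018605106)/2366 ≈ 210.06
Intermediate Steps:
A(R) = 2*R
n(D) = 2*D**3 (n(D) = (2*D)*D**2 = 2*D**3)
r(V, L) = 17575/30758 (r(V, L) = 4/7 - 1/(7*(2*13**3)) = 4/7 - 1/(7*(2*2197)) = 4/7 - 1/7/4394 = 4/7 - 1/7*1/4394 = 4/7 - 1/30758 = 17575/30758)
sqrt(r(-111, 104) + 44126) = sqrt(17575/30758 + 44126) = sqrt(1357245083/30758) = sqrt(247018605106)/2366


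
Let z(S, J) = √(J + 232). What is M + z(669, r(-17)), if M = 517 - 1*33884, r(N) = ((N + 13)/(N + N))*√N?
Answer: -33367 + √(67048 + 34*I*√17)/17 ≈ -33352.0 + 0.015923*I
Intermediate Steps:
r(N) = (13 + N)/(2*√N) (r(N) = ((13 + N)/((2*N)))*√N = ((13 + N)*(1/(2*N)))*√N = ((13 + N)/(2*N))*√N = (13 + N)/(2*√N))
M = -33367 (M = 517 - 33884 = -33367)
z(S, J) = √(232 + J)
M + z(669, r(-17)) = -33367 + √(232 + (13 - 17)/(2*√(-17))) = -33367 + √(232 + (½)*(-I*√17/17)*(-4)) = -33367 + √(232 + 2*I*√17/17)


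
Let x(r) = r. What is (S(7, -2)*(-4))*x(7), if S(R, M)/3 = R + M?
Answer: -420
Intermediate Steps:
S(R, M) = 3*M + 3*R (S(R, M) = 3*(R + M) = 3*(M + R) = 3*M + 3*R)
(S(7, -2)*(-4))*x(7) = ((3*(-2) + 3*7)*(-4))*7 = ((-6 + 21)*(-4))*7 = (15*(-4))*7 = -60*7 = -420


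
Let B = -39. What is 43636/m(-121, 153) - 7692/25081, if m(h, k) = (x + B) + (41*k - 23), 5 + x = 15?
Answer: 1046582584/156028901 ≈ 6.7076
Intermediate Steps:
x = 10 (x = -5 + 15 = 10)
m(h, k) = -52 + 41*k (m(h, k) = (10 - 39) + (41*k - 23) = -29 + (-23 + 41*k) = -52 + 41*k)
43636/m(-121, 153) - 7692/25081 = 43636/(-52 + 41*153) - 7692/25081 = 43636/(-52 + 6273) - 7692*1/25081 = 43636/6221 - 7692/25081 = 1046582584/156028901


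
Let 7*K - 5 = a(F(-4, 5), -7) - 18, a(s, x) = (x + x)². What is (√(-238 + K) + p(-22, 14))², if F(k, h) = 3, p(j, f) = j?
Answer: (154 - I*√10381)²/49 ≈ 272.14 - 640.43*I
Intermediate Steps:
a(s, x) = 4*x² (a(s, x) = (2*x)² = 4*x²)
K = 183/7 (K = 5/7 + (4*(-7)² - 18)/7 = 5/7 + (4*49 - 18)/7 = 5/7 + (196 - 18)/7 = 5/7 + (⅐)*178 = 5/7 + 178/7 = 183/7 ≈ 26.143)
(√(-238 + K) + p(-22, 14))² = (√(-238 + 183/7) - 22)² = (√(-1483/7) - 22)² = (I*√10381/7 - 22)² = (-22 + I*√10381/7)²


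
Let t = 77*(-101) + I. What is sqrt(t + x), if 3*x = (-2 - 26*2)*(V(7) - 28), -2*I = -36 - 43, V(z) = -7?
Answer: I*sqrt(28430)/2 ≈ 84.306*I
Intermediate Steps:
I = 79/2 (I = -(-36 - 43)/2 = -1/2*(-79) = 79/2 ≈ 39.500)
x = 630 (x = ((-2 - 26*2)*(-7 - 28))/3 = ((-2 - 52)*(-35))/3 = (-54*(-35))/3 = (1/3)*1890 = 630)
t = -15475/2 (t = 77*(-101) + 79/2 = -7777 + 79/2 = -15475/2 ≈ -7737.5)
sqrt(t + x) = sqrt(-15475/2 + 630) = sqrt(-14215/2) = I*sqrt(28430)/2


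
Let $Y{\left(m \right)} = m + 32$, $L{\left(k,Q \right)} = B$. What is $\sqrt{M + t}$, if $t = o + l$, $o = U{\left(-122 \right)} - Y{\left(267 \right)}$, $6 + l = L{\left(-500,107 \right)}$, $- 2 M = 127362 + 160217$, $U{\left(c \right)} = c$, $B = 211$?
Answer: $\frac{i \sqrt{576022}}{2} \approx 379.48 i$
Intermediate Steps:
$L{\left(k,Q \right)} = 211$
$Y{\left(m \right)} = 32 + m$
$M = - \frac{287579}{2}$ ($M = - \frac{127362 + 160217}{2} = \left(- \frac{1}{2}\right) 287579 = - \frac{287579}{2} \approx -1.4379 \cdot 10^{5}$)
$l = 205$ ($l = -6 + 211 = 205$)
$o = -421$ ($o = -122 - \left(32 + 267\right) = -122 - 299 = -421$)
$t = -216$ ($t = -421 + 205 = -216$)
$\sqrt{M + t} = \sqrt{- \frac{287579}{2} - 216} = \sqrt{- \frac{288011}{2}} = \frac{i \sqrt{576022}}{2}$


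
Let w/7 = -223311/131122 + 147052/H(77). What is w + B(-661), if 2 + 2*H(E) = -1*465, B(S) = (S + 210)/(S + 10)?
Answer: -176181506722951/39863317074 ≈ -4419.6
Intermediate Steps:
B(S) = (210 + S)/(10 + S)
H(E) = -467/2 (H(E) = -1 + (-1*465)/2 = -1 + (½)*(-465) = -1 - 465/2 = -467/2)
w = -270674536475/61233974 (w = 7*(-223311/131122 + 147052/(-467/2)) = 7*(-223311*1/131122 + 147052*(-2/467)) = 7*(-223311/131122 - 294104/467) = 7*(-38667790925/61233974) = -270674536475/61233974 ≈ -4420.3)
w + B(-661) = -270674536475/61233974 + (210 - 661)/(10 - 661) = -270674536475/61233974 - 451/(-651) = -270674536475/61233974 - 1/651*(-451) = -270674536475/61233974 + 451/651 = -176181506722951/39863317074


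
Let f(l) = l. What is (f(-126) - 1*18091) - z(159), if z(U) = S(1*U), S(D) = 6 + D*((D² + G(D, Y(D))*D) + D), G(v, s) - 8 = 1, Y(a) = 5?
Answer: -4290712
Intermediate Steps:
G(v, s) = 9 (G(v, s) = 8 + 1 = 9)
S(D) = 6 + D*(D² + 10*D) (S(D) = 6 + D*((D² + 9*D) + D) = 6 + D*(D² + 10*D))
z(U) = 6 + U³ + 10*U² (z(U) = 6 + (1*U)³ + 10*(1*U)² = 6 + U³ + 10*U²)
(f(-126) - 1*18091) - z(159) = (-126 - 1*18091) - (6 + 159³ + 10*159²) = (-126 - 18091) - (6 + 4019679 + 10*25281) = -18217 - (6 + 4019679 + 252810) = -18217 - 1*4272495 = -18217 - 4272495 = -4290712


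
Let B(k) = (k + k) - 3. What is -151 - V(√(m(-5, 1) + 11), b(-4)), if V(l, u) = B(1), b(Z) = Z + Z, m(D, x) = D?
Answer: -150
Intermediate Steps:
B(k) = -3 + 2*k (B(k) = 2*k - 3 = -3 + 2*k)
b(Z) = 2*Z
V(l, u) = -1 (V(l, u) = -3 + 2*1 = -3 + 2 = -1)
-151 - V(√(m(-5, 1) + 11), b(-4)) = -151 - 1*(-1) = -151 + 1 = -150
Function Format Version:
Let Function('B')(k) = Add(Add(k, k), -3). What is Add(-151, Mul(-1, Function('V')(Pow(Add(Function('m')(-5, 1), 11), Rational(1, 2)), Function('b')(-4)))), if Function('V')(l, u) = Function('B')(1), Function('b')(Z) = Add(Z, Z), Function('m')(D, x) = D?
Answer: -150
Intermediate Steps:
Function('B')(k) = Add(-3, Mul(2, k)) (Function('B')(k) = Add(Mul(2, k), -3) = Add(-3, Mul(2, k)))
Function('b')(Z) = Mul(2, Z)
Function('V')(l, u) = -1 (Function('V')(l, u) = Add(-3, Mul(2, 1)) = Add(-3, 2) = -1)
Add(-151, Mul(-1, Function('V')(Pow(Add(Function('m')(-5, 1), 11), Rational(1, 2)), Function('b')(-4)))) = Add(-151, Mul(-1, -1)) = Add(-151, 1) = -150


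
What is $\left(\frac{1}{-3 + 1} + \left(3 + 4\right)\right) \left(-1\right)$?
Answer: $- \frac{13}{2} \approx -6.5$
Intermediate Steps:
$\left(\frac{1}{-3 + 1} + \left(3 + 4\right)\right) \left(-1\right) = \left(\frac{1}{-2} + 7\right) \left(-1\right) = \left(- \frac{1}{2} + 7\right) \left(-1\right) = \frac{13}{2} \left(-1\right) = - \frac{13}{2}$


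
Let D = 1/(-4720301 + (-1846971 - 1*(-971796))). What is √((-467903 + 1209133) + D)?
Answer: √5801857683952633251/2797738 ≈ 860.95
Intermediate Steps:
D = -1/5595476 (D = 1/(-4720301 + (-1846971 + 971796)) = 1/(-4720301 - 875175) = 1/(-5595476) = -1/5595476 ≈ -1.7872e-7)
√((-467903 + 1209133) + D) = √((-467903 + 1209133) - 1/5595476) = √(741230 - 1/5595476) = √(4147534675479/5595476) = √5801857683952633251/2797738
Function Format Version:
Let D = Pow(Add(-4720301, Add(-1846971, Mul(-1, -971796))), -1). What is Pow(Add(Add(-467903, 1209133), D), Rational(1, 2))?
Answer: Mul(Rational(1, 2797738), Pow(5801857683952633251, Rational(1, 2))) ≈ 860.95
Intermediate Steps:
D = Rational(-1, 5595476) (D = Pow(Add(-4720301, Add(-1846971, 971796)), -1) = Pow(Add(-4720301, -875175), -1) = Pow(-5595476, -1) = Rational(-1, 5595476) ≈ -1.7872e-7)
Pow(Add(Add(-467903, 1209133), D), Rational(1, 2)) = Pow(Add(Add(-467903, 1209133), Rational(-1, 5595476)), Rational(1, 2)) = Pow(Add(741230, Rational(-1, 5595476)), Rational(1, 2)) = Pow(Rational(4147534675479, 5595476), Rational(1, 2)) = Mul(Rational(1, 2797738), Pow(5801857683952633251, Rational(1, 2)))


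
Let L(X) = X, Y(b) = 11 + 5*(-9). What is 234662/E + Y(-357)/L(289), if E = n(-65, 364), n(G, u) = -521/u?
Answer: -1452089498/8857 ≈ -1.6395e+5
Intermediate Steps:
Y(b) = -34 (Y(b) = 11 - 45 = -34)
E = -521/364 ≈ -1.4313
234662/E + Y(-357)/L(289) = 234662/(-521/364) - 34/289 = 234662*(-364/521) - 34*1/289 = -85416968/521 - 2/17 = -1452089498/8857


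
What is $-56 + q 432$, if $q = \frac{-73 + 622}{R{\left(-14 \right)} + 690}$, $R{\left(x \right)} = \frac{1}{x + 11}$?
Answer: $\frac{595640}{2069} \approx 287.89$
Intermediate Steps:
$R{\left(x \right)} = \frac{1}{11 + x}$
$q = \frac{1647}{2069}$ ($q = \frac{-73 + 622}{\frac{1}{11 - 14} + 690} = \frac{549}{\frac{1}{-3} + 690} = \frac{549}{- \frac{1}{3} + 690} = \frac{549}{\frac{2069}{3}} = 549 \cdot \frac{3}{2069} = \frac{1647}{2069} \approx 0.79604$)
$-56 + q 432 = -56 + \frac{1647}{2069} \cdot 432 = -56 + \frac{711504}{2069} = \frac{595640}{2069}$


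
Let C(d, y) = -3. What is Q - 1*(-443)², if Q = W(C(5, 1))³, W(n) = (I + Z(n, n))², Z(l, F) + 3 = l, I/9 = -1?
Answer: 11194376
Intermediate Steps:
I = -9 (I = 9*(-1) = -9)
Z(l, F) = -3 + l
W(n) = (-12 + n)² (W(n) = (-9 + (-3 + n))² = (-12 + n)²)
Q = 11390625 (Q = ((-12 - 3)²)³ = ((-15)²)³ = 225³ = 11390625)
Q - 1*(-443)² = 11390625 - 1*(-443)² = 11390625 - 1*196249 = 11390625 - 196249 = 11194376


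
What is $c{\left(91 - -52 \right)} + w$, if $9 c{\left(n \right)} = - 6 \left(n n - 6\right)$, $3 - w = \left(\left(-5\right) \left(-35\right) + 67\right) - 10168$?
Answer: $- \frac{11099}{3} \approx -3699.7$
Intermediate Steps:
$w = 9929$ ($w = 3 - \left(\left(\left(-5\right) \left(-35\right) + 67\right) - 10168\right) = 3 - \left(\left(175 + 67\right) - 10168\right) = 3 - \left(242 - 10168\right) = 3 - -9926 = 3 + 9926 = 9929$)
$c{\left(n \right)} = 4 - \frac{2 n^{2}}{3}$ ($c{\left(n \right)} = \frac{\left(-6\right) \left(n n - 6\right)}{9} = \frac{\left(-6\right) \left(n^{2} - 6\right)}{9} = \frac{\left(-6\right) \left(-6 + n^{2}\right)}{9} = \frac{36 - 6 n^{2}}{9} = 4 - \frac{2 n^{2}}{3}$)
$c{\left(91 - -52 \right)} + w = \left(4 - \frac{2 \left(91 - -52\right)^{2}}{3}\right) + 9929 = \left(4 - \frac{2 \left(91 + 52\right)^{2}}{3}\right) + 9929 = \left(4 - \frac{2 \cdot 143^{2}}{3}\right) + 9929 = \left(4 - \frac{40898}{3}\right) + 9929 = - \frac{40886}{3} + 9929 = - \frac{11099}{3}$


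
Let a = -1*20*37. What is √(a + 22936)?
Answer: 2*√5549 ≈ 148.98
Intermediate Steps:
a = -740 (a = -20*37 = -740)
√(a + 22936) = √(-740 + 22936) = √22196 = 2*√5549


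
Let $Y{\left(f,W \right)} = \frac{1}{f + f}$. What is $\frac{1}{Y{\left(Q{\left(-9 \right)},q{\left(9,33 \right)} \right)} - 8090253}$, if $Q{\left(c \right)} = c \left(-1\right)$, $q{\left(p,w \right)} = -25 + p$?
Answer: $- \frac{18}{145624553} \approx -1.2361 \cdot 10^{-7}$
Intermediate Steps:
$Q{\left(c \right)} = - c$
$Y{\left(f,W \right)} = \frac{1}{2 f}$
$\frac{1}{Y{\left(Q{\left(-9 \right)},q{\left(9,33 \right)} \right)} - 8090253} = \frac{1}{\frac{1}{2 \left(\left(-1\right) \left(-9\right)\right)} - 8090253} = \frac{1}{\frac{1}{2 \cdot 9} - 8090253} = \frac{1}{\frac{1}{2} \cdot \frac{1}{9} - 8090253} = \frac{1}{\frac{1}{18} - 8090253} = \frac{1}{- \frac{145624553}{18}} = - \frac{18}{145624553}$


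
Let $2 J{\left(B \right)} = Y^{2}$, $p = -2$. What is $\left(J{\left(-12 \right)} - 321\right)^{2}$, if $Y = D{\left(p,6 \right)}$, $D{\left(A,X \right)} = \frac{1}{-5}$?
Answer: $\frac{257570401}{2500} \approx 1.0303 \cdot 10^{5}$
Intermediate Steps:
$D{\left(A,X \right)} = - \frac{1}{5}$
$Y = - \frac{1}{5} \approx -0.2$
$J{\left(B \right)} = \frac{1}{50}$ ($J{\left(B \right)} = \frac{\left(- \frac{1}{5}\right)^{2}}{2} = \frac{1}{2} \cdot \frac{1}{25} = \frac{1}{50}$)
$\left(J{\left(-12 \right)} - 321\right)^{2} = \left(\frac{1}{50} - 321\right)^{2} = \left(- \frac{16049}{50}\right)^{2} = \frac{257570401}{2500}$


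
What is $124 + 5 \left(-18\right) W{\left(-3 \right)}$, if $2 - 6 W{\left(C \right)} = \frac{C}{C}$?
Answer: $109$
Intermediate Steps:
$W{\left(C \right)} = \frac{1}{6}$ ($W{\left(C \right)} = \frac{1}{3} - \frac{C \frac{1}{C}}{6} = \frac{1}{3} - \frac{1}{6} = \frac{1}{6}$)
$124 + 5 \left(-18\right) W{\left(-3 \right)} = 124 + 5 \left(-18\right) \frac{1}{6} = 124 - 15 = 109$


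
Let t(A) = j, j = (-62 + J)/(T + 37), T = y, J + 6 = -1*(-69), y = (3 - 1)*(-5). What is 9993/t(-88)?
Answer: 269811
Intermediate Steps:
y = -10 (y = 2*(-5) = -10)
J = 63 (J = -6 - 1*(-69) = -6 + 69 = 63)
T = -10
j = 1/27 (j = (-62 + 63)/(-10 + 37) = 1/27 ≈ 0.037037)
t(A) = 1/27
9993/t(-88) = 9993/(1/27) = 9993*27 = 269811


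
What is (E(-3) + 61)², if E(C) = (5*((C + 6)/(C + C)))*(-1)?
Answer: 16129/4 ≈ 4032.3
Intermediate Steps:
E(C) = -5*(6 + C)/(2*C) (E(C) = (5*((6 + C)/((2*C))))*(-1) = (5*((6 + C)*(1/(2*C))))*(-1) = (5*((6 + C)/(2*C)))*(-1) = (5*(6 + C)/(2*C))*(-1) = -5*(6 + C)/(2*C))
(E(-3) + 61)² = ((-5/2 - 15/(-3)) + 61)² = ((-5/2 - 15*(-⅓)) + 61)² = ((-5/2 + 5) + 61)² = (5/2 + 61)² = (127/2)² = 16129/4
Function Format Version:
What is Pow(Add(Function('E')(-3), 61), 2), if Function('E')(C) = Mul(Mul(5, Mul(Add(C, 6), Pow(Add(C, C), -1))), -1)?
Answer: Rational(16129, 4) ≈ 4032.3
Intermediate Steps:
Function('E')(C) = Mul(Rational(-5, 2), Pow(C, -1), Add(6, C)) (Function('E')(C) = Mul(Mul(5, Mul(Add(6, C), Pow(Mul(2, C), -1))), -1) = Mul(Mul(5, Mul(Add(6, C), Mul(Rational(1, 2), Pow(C, -1)))), -1) = Mul(Mul(5, Mul(Rational(1, 2), Pow(C, -1), Add(6, C))), -1) = Mul(Mul(Rational(5, 2), Pow(C, -1), Add(6, C)), -1) = Mul(Rational(-5, 2), Pow(C, -1), Add(6, C)))
Pow(Add(Function('E')(-3), 61), 2) = Pow(Add(Add(Rational(-5, 2), Mul(-15, Pow(-3, -1))), 61), 2) = Pow(Add(Add(Rational(-5, 2), Mul(-15, Rational(-1, 3))), 61), 2) = Pow(Add(Add(Rational(-5, 2), 5), 61), 2) = Pow(Add(Rational(5, 2), 61), 2) = Pow(Rational(127, 2), 2) = Rational(16129, 4)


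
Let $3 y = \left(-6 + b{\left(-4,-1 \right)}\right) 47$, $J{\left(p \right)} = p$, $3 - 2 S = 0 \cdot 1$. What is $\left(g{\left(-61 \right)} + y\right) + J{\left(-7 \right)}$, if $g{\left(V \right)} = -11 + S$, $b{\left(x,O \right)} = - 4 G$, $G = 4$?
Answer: $- \frac{2167}{6} \approx -361.17$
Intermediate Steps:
$S = \frac{3}{2}$ ($S = \frac{3}{2} - \frac{0 \cdot 1}{2} = \frac{3}{2} - 0 = \frac{3}{2} + 0 = \frac{3}{2} \approx 1.5$)
$b{\left(x,O \right)} = -16$ ($b{\left(x,O \right)} = \left(-4\right) 4 = -16$)
$g{\left(V \right)} = - \frac{19}{2}$ ($g{\left(V \right)} = -11 + \frac{3}{2} = - \frac{19}{2}$)
$y = - \frac{1034}{3}$ ($y = \frac{\left(-6 - 16\right) 47}{3} = \frac{\left(-22\right) 47}{3} = \frac{1}{3} \left(-1034\right) = - \frac{1034}{3} \approx -344.67$)
$\left(g{\left(-61 \right)} + y\right) + J{\left(-7 \right)} = \left(- \frac{19}{2} - \frac{1034}{3}\right) - 7 = - \frac{2125}{6} - 7 = - \frac{2167}{6}$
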